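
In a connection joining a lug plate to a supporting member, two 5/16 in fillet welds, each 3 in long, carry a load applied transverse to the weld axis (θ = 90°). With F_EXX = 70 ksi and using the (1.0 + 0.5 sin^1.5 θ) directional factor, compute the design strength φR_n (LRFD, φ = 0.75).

φR_n ≈ 62.6 kip

t_e = 0.707 × 0.3125 = 0.2209 in; A_we = 0.2209 × 6 = 1.326 in².
Directional factor: 1.0 + 0.5 sin^1.5(90°) = 1.5.
F_nw = 0.6 × 70 × 1.5 = 63 ksi.
φR_n = 0.75 × 63 × 1.326 = 62.64 kip.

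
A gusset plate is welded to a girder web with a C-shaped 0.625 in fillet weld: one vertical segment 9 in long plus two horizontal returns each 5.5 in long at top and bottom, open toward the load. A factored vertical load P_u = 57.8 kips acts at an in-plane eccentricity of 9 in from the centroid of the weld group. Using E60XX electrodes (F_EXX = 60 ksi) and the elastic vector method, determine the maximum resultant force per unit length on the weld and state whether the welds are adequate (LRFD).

f_max ≈ 11.1 kip/in; adequate

Total weld length L_w = 20 in. Treat welds as unit-width lines.
Centroid: x̄ = 2×5.5×2.75 / 20 = 1.512 in from the vertical weld.
Polar moment about centroid: J = I_x + I_y = [9³/12 + 2×5.5×4.5²] + [9×1.512² + 2(5.5³/12 + 5.5×1.238²)] = 348.7 in³.
Direct shear f_v = P/L_w = 57.8 / 20 = 2.89 kip/in (vertical).
Torsion M = P·e = 57.8 × 9 = 520.2 kip·in.
Critical point at (x, y) = (3.987, 4.5) from centroid. f_tx = M·y/J = 6.714 kip/in; f_ty = M·x/J = 5.949 kip/in.
Resultant f_max = √[f_tx² + (f_v + f_ty)²] = √[6.714² + (2.89 + 5.949)²] = 11.1 kip/in.
Capacity per unit length: φr_n = 0.75 × 0.6 × 60 × (0.707 × 0.625) = 11.93 kip/in.
11.1 ≤ 11.93 → adequate.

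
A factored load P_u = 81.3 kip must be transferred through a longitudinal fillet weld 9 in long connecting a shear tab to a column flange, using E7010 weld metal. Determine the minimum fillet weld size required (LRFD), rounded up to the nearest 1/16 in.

E70XX → F_EXX = 70 ksi.
Total weld length L = 9 in.
Required throat t_e = P_u / (φ × 0.6 F_EXX × L) = 81.3 / (0.75 × 0.6 × 70 × 9) = 0.2868 in.
Required leg w = t_e / 0.707 = 0.4056 in → use 7/16 in.

w = 7/16 in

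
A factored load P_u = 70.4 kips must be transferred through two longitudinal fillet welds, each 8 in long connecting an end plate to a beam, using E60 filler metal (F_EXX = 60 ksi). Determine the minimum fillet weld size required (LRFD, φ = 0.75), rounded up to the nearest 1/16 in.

w = 1/4 in

Total weld length L = 16 in.
Required throat t_e = P_u / (φ × 0.6 F_EXX × L) = 70.4 / (0.75 × 0.6 × 60 × 16) = 0.163 in.
Required leg w = t_e / 0.707 = 0.2305 in → use 1/4 in.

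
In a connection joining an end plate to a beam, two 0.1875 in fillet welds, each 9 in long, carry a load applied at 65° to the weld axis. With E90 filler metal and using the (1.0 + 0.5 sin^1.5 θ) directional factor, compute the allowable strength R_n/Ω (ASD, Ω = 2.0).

R_n/Ω ≈ 92.2 kip

E90XX → F_EXX = 90 ksi.
t_e = 0.707 × 0.1875 = 0.1326 in; A_we = 0.1326 × 18 = 2.386 in².
Directional factor: 1.0 + 0.5 sin^1.5(65°) = 1.431.
F_nw = 0.6 × 90 × 1.431 = 77.3 ksi.
R_n/Ω = (77.3 × 2.386) / 2.0 = 92.22 kip.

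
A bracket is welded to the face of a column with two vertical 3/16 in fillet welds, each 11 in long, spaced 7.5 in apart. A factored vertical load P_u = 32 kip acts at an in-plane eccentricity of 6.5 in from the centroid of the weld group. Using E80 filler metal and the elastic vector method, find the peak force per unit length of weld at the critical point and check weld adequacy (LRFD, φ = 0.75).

f_max ≈ 3.63 kip/in; adequate

E80XX → F_EXX = 80 ksi.
Total weld length L_w = 22 in. Treat welds as unit-width lines.
Polar moment about centroid: J = 2[d³/12 + d(b/2)²] = 2[11³/12 + 11×3.75²] = 531.2 in³.
Direct shear f_v = P/L_w = 32 / 22 = 1.455 kip/in (vertical).
Torsion M = P·e = 32 × 6.5 = 208 kip·in.
Critical point at (x, y) = (3.75, 5.5) from centroid. f_tx = M·y/J = 2.154 kip/in; f_ty = M·x/J = 1.468 kip/in.
Resultant f_max = √[f_tx² + (f_v + f_ty)²] = √[2.154² + (1.455 + 1.468)²] = 3.631 kip/in.
Capacity per unit length: φr_n = 0.75 × 0.6 × 80 × (0.707 × 0.1875) = 4.772 kip/in.
3.631 ≤ 4.772 → adequate.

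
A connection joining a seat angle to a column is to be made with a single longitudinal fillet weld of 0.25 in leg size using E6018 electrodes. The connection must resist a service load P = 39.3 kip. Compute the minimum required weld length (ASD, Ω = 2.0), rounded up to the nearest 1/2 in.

E60XX → F_EXX = 60 ksi.
Throat t_e = 0.707 × 0.25 = 0.1767 in.
r_n/Ω = (0.6 × 60 × 0.1767) / 2.0 = 3.181 kip/in.
L_req = P / (r_n/Ω) = 39.3 / 3.181 = 12.35 in total.
Round up → use L = 12.5 in.

L = 12.5 in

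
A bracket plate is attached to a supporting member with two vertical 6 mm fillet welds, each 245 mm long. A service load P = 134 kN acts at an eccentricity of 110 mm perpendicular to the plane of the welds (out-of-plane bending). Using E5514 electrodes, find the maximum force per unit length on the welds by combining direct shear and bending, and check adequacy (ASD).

f_max ≈ 786 N/mm; NOT adequate

E55XX → F_EXX = 550 MPa.
L_w = 2 × 245 = 490 mm; section modulus (unit throat) S = 2 × L²/6 = 20010 mm².
Direct shear f_v = P/L_w = 134×10³/490 = 273.5 N/mm.
Moment M = P × e = 134×10³ × 110 = 14740000 N·mm; bending f_b = M/S = 736.7 N/mm.
f_max = √(f_v² + f_b²) = √(273.5² + 736.7²) = 785.8 N/mm.
r_n/Ω = (1/2.0) × 0.6 × 550 × (0.707 × 6) = 699.9 N/mm → NOT adequate.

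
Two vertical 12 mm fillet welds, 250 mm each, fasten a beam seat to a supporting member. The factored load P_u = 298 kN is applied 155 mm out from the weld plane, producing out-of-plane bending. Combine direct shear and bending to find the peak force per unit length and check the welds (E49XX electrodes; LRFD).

f_max ≈ 2300 N/mm; NOT adequate

E49XX → F_EXX = 490 MPa.
L_w = 2 × 250 = 500 mm; section modulus (unit throat) S = 2 × L²/6 = 20830 mm².
Direct shear f_v = P/L_w = 298×10³/500 = 596 N/mm.
Moment M = P × e = 298×10³ × 155 = 46190000 N·mm; bending f_b = M/S = 2217 N/mm.
f_max = √(f_v² + f_b²) = √(596² + 2217²) = 2296 N/mm.
φr_n = 0.75 × 0.6 × 490 × (0.707 × 12) = 1871 N/mm → NOT adequate.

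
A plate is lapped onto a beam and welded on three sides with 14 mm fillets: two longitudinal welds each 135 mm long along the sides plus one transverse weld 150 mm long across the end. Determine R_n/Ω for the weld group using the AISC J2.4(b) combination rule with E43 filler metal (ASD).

E43XX → F_EXX = 430 MPa.
t_e = 0.707 × 14 = 9.898 mm.
R_nwl = 0.6 × 430 × 9.898 × 270 × 10⁻³ = 689.5 kN (longitudinal, 2 welds).
R_nwt = 0.6 × 430 × 9.898 × 150 × 10⁻³ = 383.1 kN (transverse, base value).
(i) R_nwl + R_nwt = 1073 kN; (ii) 0.85 R_nwl + 1.5 R_nwt = 1161 kN.
R_n = max = 1161 kN [governs: (ii)]; R_n/Ω = 580.3 kN.

R_n/Ω ≈ 580 kN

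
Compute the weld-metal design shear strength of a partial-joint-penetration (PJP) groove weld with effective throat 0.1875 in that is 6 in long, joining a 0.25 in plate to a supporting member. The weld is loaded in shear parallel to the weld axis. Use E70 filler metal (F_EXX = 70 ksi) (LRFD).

φR_n ≈ 35.4 kips

Effective throat (given) t_e = 0.1875 in.
A_we = 0.1875 × 6 = 1.125 in².
F_nw = 0.6 F_EXX = 42 ksi.
φR_n = 0.75 × 42 × 1.125 = 35.44 kips.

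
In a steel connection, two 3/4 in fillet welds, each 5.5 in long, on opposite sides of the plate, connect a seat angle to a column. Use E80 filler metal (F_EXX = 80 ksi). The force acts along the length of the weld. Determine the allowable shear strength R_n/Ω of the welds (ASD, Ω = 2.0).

Effective throat t_e = 0.707 × 0.75 = 0.5302 in.
Total length L = 11 in; A_we = 0.5302 × 11 = 5.833 in².
F_nw = 0.6 F_EXX = 0.6 × 80 = 48 ksi.
R_n = 48 × 5.833 = 280 kips; R_n/Ω = 280/2.0 = 140 kips.

R_n/Ω ≈ 140 kips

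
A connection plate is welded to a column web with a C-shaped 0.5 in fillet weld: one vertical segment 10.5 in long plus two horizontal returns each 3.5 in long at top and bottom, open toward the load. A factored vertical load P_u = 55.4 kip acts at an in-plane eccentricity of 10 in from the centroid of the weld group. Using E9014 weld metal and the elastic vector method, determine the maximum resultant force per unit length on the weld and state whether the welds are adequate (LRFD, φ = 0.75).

E90XX → F_EXX = 90 ksi.
Total weld length L_w = 17.5 in. Treat welds as unit-width lines.
Centroid: x̄ = 2×3.5×1.75 / 17.5 = 0.7 in from the vertical weld.
Polar moment about centroid: J = I_x + I_y = [10.5³/12 + 2×3.5×5.25²] + [10.5×0.7² + 2(3.5³/12 + 3.5×1.05²)] = 309.4 in³.
Direct shear f_v = P/L_w = 55.4 / 17.5 = 3.166 kip/in (vertical).
Torsion M = P·e = 55.4 × 10 = 554 kip·in.
Critical point at (x, y) = (2.8, 5.25) from centroid. f_tx = M·y/J = 9.4 kip/in; f_ty = M·x/J = 5.013 kip/in.
Resultant f_max = √[f_tx² + (f_v + f_ty)²] = √[9.4² + (3.166 + 5.013)²] = 12.46 kip/in.
Capacity per unit length: φr_n = 0.75 × 0.6 × 90 × (0.707 × 0.5) = 14.32 kip/in.
12.46 ≤ 14.32 → adequate.

f_max ≈ 12.5 kip/in; adequate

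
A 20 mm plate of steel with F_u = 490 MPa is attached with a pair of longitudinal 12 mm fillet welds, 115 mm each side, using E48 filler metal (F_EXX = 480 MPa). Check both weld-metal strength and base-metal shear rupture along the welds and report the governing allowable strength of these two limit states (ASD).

t_e = 0.707 × 12 = 8.484 mm; L = 230 mm.
Weld metal: R_n/Ω = (1/2.0) × 0.6 × 480 × 8.484 × 230 × 10⁻³ = 281 kN.
Base metal (shear rupture): R_n/Ω = (1/2.0) × 0.6 × 490 × 20 × 230 × 10⁻³ = 676.2 kN.
Governing: weld metal.

R_n/Ω ≈ 281 kN (weld metal governs)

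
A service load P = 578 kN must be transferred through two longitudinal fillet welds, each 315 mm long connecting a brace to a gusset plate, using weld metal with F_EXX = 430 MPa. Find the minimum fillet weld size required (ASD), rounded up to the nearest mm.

Total weld length L = 630 mm.
Required throat t_e = P × Ω / (0.6 F_EXX × L) = 578 × 2.0 / (0.6 × 430 × 630 × 10⁻³) = 7.112 mm.
Required leg w = t_e / 0.707 = 10.06 mm → use 11 mm.

w = 11 mm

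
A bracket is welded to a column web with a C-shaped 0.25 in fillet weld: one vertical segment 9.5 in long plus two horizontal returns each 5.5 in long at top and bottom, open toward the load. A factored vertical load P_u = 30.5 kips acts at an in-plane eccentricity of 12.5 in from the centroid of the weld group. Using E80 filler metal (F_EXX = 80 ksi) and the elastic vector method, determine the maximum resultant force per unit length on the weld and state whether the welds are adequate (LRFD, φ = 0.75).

Total weld length L_w = 20.5 in. Treat welds as unit-width lines.
Centroid: x̄ = 2×5.5×2.75 / 20.5 = 1.476 in from the vertical weld.
Polar moment about centroid: J = I_x + I_y = [9.5³/12 + 2×5.5×4.75²] + [9.5×1.476² + 2(5.5³/12 + 5.5×1.274²)] = 385.9 in³.
Direct shear f_v = P/L_w = 30.5 / 20.5 = 1.488 kip/in (vertical).
Torsion M = P·e = 30.5 × 12.5 = 381.25 kip·in.
Critical point at (x, y) = (4.024, 4.75) from centroid. f_tx = M·y/J = 4.693 kip/in; f_ty = M·x/J = 3.976 kip/in.
Resultant f_max = √[f_tx² + (f_v + f_ty)²] = √[4.693² + (1.488 + 3.976)²] = 7.202 kip/in.
Capacity per unit length: φr_n = 0.75 × 0.6 × 80 × (0.707 × 0.25) = 6.363 kip/in.
7.202 > 6.363 → NOT adequate.

f_max ≈ 7.2 kip/in; NOT adequate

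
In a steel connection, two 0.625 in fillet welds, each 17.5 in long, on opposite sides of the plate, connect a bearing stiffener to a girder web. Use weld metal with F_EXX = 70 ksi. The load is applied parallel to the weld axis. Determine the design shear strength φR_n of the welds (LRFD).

φR_n ≈ 487 kips

Effective throat t_e = 0.707 × 0.625 = 0.4419 in.
Total length L = 35 in; A_we = 0.4419 × 35 = 15.47 in².
F_nw = 0.6 F_EXX = 0.6 × 70 = 42 ksi.
φR_n = 0.75 × 42 × 15.47 = 487.2 kips.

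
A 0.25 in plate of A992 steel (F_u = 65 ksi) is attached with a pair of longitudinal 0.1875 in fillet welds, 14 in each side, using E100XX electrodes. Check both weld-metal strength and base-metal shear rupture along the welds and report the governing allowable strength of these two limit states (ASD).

E100XX → F_EXX = 100 ksi.
t_e = 0.707 × 0.1875 = 0.1326 in; L = 28 in.
Weld metal: R_n/Ω = (1/2.0) × 0.6 × 100 × 0.1326 × 28 = 111.4 kip.
Base metal (shear rupture): R_n/Ω = (1/2.0) × 0.6 × 65 × 0.25 × 28 = 136.5 kip.
Governing: weld metal.

R_n/Ω ≈ 111 kip (weld metal governs)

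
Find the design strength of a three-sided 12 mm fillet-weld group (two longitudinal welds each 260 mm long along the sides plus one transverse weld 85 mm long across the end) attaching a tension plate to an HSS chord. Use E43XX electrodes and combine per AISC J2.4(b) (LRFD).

E43XX → F_EXX = 430 MPa.
t_e = 0.707 × 12 = 8.484 mm.
R_nwl = 0.6 × 430 × 8.484 × 520 × 10⁻³ = 1138 kN (longitudinal, 2 welds).
R_nwt = 0.6 × 430 × 8.484 × 85 × 10⁻³ = 186.1 kN (transverse, base value).
(i) R_nwl + R_nwt = 1324 kN; (ii) 0.85 R_nwl + 1.5 R_nwt = 1247 kN.
R_n = max = 1324 kN [governs: (i)]; φR_n = 993.2 kN.

φR_n ≈ 993 kN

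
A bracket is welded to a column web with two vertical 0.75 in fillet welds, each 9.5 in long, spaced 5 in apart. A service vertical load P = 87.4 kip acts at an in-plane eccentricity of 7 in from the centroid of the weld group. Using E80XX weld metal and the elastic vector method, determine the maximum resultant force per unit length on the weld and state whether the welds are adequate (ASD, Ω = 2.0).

E80XX → F_EXX = 80 ksi.
Total weld length L_w = 19 in. Treat welds as unit-width lines.
Polar moment about centroid: J = 2[d³/12 + d(b/2)²] = 2[9.5³/12 + 9.5×2.5²] = 261.6 in³.
Direct shear f_v = P/L_w = 87.4 / 19 = 4.6 kip/in (vertical).
Torsion M = P·e = 87.4 × 7 = 611.8 kip·in.
Critical point at (x, y) = (2.5, 4.75) from centroid. f_tx = M·y/J = 11.11 kip/in; f_ty = M·x/J = 5.846 kip/in.
Resultant f_max = √[f_tx² + (f_v + f_ty)²] = √[11.11² + (4.6 + 5.846)²] = 15.25 kip/in.
Capacity per unit length: r_n/Ω = (1/2.0) × 0.6 × 80 × (0.707 × 0.75) = 12.73 kip/in.
15.25 > 12.73 → NOT adequate.

f_max ≈ 15.2 kip/in; NOT adequate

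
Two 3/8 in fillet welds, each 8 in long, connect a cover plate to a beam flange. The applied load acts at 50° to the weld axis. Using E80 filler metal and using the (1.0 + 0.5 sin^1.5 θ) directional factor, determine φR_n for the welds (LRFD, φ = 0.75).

E80XX → F_EXX = 80 ksi.
t_e = 0.707 × 0.375 = 0.2651 in; A_we = 0.2651 × 16 = 4.242 in².
Directional factor: 1.0 + 0.5 sin^1.5(50°) = 1.335.
F_nw = 0.6 × 80 × 1.335 = 64.09 ksi.
φR_n = 0.75 × 64.09 × 4.242 = 203.9 kip.

φR_n ≈ 204 kip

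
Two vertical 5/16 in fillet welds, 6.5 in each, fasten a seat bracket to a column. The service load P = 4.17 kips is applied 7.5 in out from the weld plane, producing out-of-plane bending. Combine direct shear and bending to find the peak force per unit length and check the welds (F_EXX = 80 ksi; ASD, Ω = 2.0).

L_w = 2 × 6.5 = 13 in; section modulus (unit throat) S = 2 × L²/6 = 14.08 in².
Direct shear f_v = P/L_w = 4.17/13 = 0.3208 kip/in.
Moment M = P × e = 4.17 × 7.5 = 31.275 kip·in; bending f_b = M/S = 2.221 kip/in.
f_max = √(f_v² + f_b²) = √(0.3208² + 2.221²) = 2.244 kip/in.
r_n/Ω = (1/2.0) × 0.6 × 80 × (0.707 × 0.3125) = 5.302 kip/in → adequate.

f_max ≈ 2.24 kip/in; adequate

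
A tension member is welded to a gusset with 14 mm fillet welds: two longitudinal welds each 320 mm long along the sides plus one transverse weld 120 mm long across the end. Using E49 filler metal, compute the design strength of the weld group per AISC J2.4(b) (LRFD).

E49XX → F_EXX = 490 MPa.
t_e = 0.707 × 14 = 9.898 mm.
R_nwl = 0.6 × 490 × 9.898 × 640 × 10⁻³ = 1862 kN (longitudinal, 2 welds).
R_nwt = 0.6 × 490 × 9.898 × 120 × 10⁻³ = 349.2 kN (transverse, base value).
(i) R_nwl + R_nwt = 2212 kN; (ii) 0.85 R_nwl + 1.5 R_nwt = 2107 kN.
R_n = max = 2212 kN [governs: (i)]; φR_n = 1659 kN.

φR_n ≈ 1660 kN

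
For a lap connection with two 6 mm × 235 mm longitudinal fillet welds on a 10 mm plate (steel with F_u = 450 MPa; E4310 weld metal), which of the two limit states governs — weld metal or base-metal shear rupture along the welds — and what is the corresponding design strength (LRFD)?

E43XX → F_EXX = 430 MPa.
t_e = 0.707 × 6 = 4.242 mm; L = 470 mm.
Weld metal: φR_n = 0.75 × 0.6 × 430 × 4.242 × 470 × 10⁻³ = 385.8 kN.
Base metal (shear rupture): φR_n = 0.75 × 0.6 × 450 × 10 × 470 × 10⁻³ = 951.8 kN.
Governing: weld metal.

φR_n ≈ 386 kN (weld metal governs)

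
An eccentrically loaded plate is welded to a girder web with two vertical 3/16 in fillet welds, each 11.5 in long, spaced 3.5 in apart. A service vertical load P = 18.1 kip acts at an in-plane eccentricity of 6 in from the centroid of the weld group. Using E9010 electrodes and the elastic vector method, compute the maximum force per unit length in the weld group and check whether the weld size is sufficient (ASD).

E90XX → F_EXX = 90 ksi.
Total weld length L_w = 23 in. Treat welds as unit-width lines.
Polar moment about centroid: J = 2[d³/12 + d(b/2)²] = 2[11.5³/12 + 11.5×1.75²] = 323.9 in³.
Direct shear f_v = P/L_w = 18.1 / 23 = 0.787 kip/in (vertical).
Torsion M = P·e = 18.1 × 6 = 108.6 kip·in.
Critical point at (x, y) = (1.75, 5.75) from centroid. f_tx = M·y/J = 1.928 kip/in; f_ty = M·x/J = 0.5867 kip/in.
Resultant f_max = √[f_tx² + (f_v + f_ty)²] = √[1.928² + (0.787 + 0.5867)²] = 2.367 kip/in.
Capacity per unit length: r_n/Ω = (1/2.0) × 0.6 × 90 × (0.707 × 0.1875) = 3.579 kip/in.
2.367 ≤ 3.579 → adequate.

f_max ≈ 2.37 kip/in; adequate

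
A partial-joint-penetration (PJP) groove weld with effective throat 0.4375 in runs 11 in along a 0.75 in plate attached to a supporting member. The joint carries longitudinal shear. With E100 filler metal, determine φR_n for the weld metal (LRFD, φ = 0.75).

E100XX → F_EXX = 100 ksi.
Effective throat (given) t_e = 0.4375 in.
A_we = 0.4375 × 11 = 4.812 in².
F_nw = 0.6 F_EXX = 60 ksi.
φR_n = 0.75 × 60 × 4.812 = 216.6 kips.

φR_n ≈ 217 kips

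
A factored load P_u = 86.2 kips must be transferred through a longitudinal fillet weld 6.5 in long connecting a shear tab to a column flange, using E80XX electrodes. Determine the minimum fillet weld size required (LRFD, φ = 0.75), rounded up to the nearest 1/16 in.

E80XX → F_EXX = 80 ksi.
Total weld length L = 6.5 in.
Required throat t_e = P_u / (φ × 0.6 F_EXX × L) = 86.2 / (0.75 × 0.6 × 80 × 6.5) = 0.3684 in.
Required leg w = t_e / 0.707 = 0.521 in → use 9/16 in.

w = 9/16 in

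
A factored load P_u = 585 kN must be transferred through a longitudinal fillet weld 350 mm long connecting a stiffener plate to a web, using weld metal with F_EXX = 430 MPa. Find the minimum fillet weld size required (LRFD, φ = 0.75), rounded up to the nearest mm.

Total weld length L = 350 mm.
Required throat t_e = P_u / (φ × 0.6 F_EXX × L) = 585 / (0.75 × 0.6 × 430 × 350 × 10⁻³) = 8.638 mm.
Required leg w = t_e / 0.707 = 12.22 mm → use 13 mm.

w = 13 mm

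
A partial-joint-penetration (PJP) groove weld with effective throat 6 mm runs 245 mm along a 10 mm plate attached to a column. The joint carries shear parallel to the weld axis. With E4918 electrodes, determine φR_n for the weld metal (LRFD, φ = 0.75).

φR_n ≈ 324 kN

E49XX → F_EXX = 490 MPa.
Effective throat (given) t_e = 6 mm.
A_we = 6 × 245 = 1470 mm².
F_nw = 0.6 F_EXX = 294 MPa.
φR_n = 0.75 × 294 × 1470 × 10⁻³ = 324.1 kN.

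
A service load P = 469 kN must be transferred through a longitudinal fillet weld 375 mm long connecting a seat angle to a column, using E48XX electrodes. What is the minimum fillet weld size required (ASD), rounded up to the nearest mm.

w = 13 mm

E48XX → F_EXX = 480 MPa.
Total weld length L = 375 mm.
Required throat t_e = P × Ω / (0.6 F_EXX × L) = 469 × 2.0 / (0.6 × 480 × 375 × 10⁻³) = 8.685 mm.
Required leg w = t_e / 0.707 = 12.28 mm → use 13 mm.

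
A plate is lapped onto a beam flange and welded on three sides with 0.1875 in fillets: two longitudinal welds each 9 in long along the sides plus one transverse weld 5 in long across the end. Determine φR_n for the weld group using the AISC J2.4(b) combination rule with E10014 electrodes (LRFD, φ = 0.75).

φR_n ≈ 137 kips

E100XX → F_EXX = 100 ksi.
t_e = 0.707 × 0.1875 = 0.1326 in.
R_nwl = 0.6 × 100 × 0.1326 × 18 = 143.2 kips (longitudinal, 2 welds).
R_nwt = 0.6 × 100 × 0.1326 × 5 = 39.77 kips (transverse, base value).
(i) R_nwl + R_nwt = 182.9 kips; (ii) 0.85 R_nwl + 1.5 R_nwt = 181.3 kips.
R_n = max = 182.9 kips [governs: (i)]; φR_n = 137.2 kips.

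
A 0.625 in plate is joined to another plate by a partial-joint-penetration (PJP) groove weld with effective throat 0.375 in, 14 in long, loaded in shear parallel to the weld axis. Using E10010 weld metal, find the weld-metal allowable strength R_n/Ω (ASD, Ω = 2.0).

E100XX → F_EXX = 100 ksi.
Effective throat (given) t_e = 0.375 in.
A_we = 0.375 × 14 = 5.25 in².
F_nw = 0.6 F_EXX = 60 ksi.
R_n/Ω = (60 × 5.25) / 2.0 = 157.5 kips.

R_n/Ω ≈ 158 kips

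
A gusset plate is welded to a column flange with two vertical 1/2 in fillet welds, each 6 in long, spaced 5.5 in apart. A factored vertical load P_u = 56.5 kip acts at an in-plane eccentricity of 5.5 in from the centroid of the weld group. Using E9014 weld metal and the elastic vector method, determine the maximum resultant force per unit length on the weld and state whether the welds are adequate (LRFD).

E90XX → F_EXX = 90 ksi.
Total weld length L_w = 12 in. Treat welds as unit-width lines.
Polar moment about centroid: J = 2[d³/12 + d(b/2)²] = 2[6³/12 + 6×2.75²] = 126.8 in³.
Direct shear f_v = P/L_w = 56.5 / 12 = 4.708 kip/in (vertical).
Torsion M = P·e = 56.5 × 5.5 = 310.75 kip·in.
Critical point at (x, y) = (2.75, 3) from centroid. f_tx = M·y/J = 7.355 kip/in; f_ty = M·x/J = 6.742 kip/in.
Resultant f_max = √[f_tx² + (f_v + f_ty)²] = √[7.355² + (4.708 + 6.742)²] = 13.61 kip/in.
Capacity per unit length: φr_n = 0.75 × 0.6 × 90 × (0.707 × 0.5) = 14.32 kip/in.
13.61 ≤ 14.32 → adequate.

f_max ≈ 13.6 kip/in; adequate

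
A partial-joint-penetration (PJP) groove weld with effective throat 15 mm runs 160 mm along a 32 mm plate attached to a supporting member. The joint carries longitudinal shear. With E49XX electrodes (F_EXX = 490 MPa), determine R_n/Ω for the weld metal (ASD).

R_n/Ω ≈ 353 kN

Effective throat (given) t_e = 15 mm.
A_we = 15 × 160 = 2400 mm².
F_nw = 0.6 F_EXX = 294 MPa.
R_n/Ω = (294 × 2400) / 2.0 × 10⁻³ = 352.8 kN.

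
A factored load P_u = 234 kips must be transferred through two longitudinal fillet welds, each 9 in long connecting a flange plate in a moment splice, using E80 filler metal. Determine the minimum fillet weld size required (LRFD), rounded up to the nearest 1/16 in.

E80XX → F_EXX = 80 ksi.
Total weld length L = 18 in.
Required throat t_e = P_u / (φ × 0.6 F_EXX × L) = 234 / (0.75 × 0.6 × 80 × 18) = 0.3611 in.
Required leg w = t_e / 0.707 = 0.5108 in → use 9/16 in.

w = 9/16 in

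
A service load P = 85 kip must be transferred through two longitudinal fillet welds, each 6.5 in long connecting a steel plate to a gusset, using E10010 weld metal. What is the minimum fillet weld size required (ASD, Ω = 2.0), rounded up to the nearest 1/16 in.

E100XX → F_EXX = 100 ksi.
Total weld length L = 13 in.
Required throat t_e = P × Ω / (0.6 F_EXX × L) = 85 × 2.0 / (0.6 × 100 × 13) = 0.2179 in.
Required leg w = t_e / 0.707 = 0.3083 in → use 5/16 in.

w = 5/16 in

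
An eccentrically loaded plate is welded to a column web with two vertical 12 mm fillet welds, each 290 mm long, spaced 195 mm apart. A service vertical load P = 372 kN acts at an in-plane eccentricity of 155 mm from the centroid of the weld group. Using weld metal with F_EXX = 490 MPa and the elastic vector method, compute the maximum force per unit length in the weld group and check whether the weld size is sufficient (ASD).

f_max ≈ 1510 N/mm; NOT adequate

Total weld length L_w = 580 mm. Treat welds as unit-width lines.
Polar moment about centroid: J = 2[d³/12 + d(b/2)²] = 2[290³/12 + 290×97.5²] = 9578000 mm³.
Direct shear f_v = P/L_w = 372×10³ / 580 = 641.4 N/mm (vertical).
Torsion M = P·e = 372×10³ × 155 = 57660000 N·mm.
Critical point at (x, y) = (97.5, 145) from centroid. f_tx = M·y/J = 872.9 N/mm; f_ty = M·x/J = 586.9 N/mm.
Resultant f_max = √[f_tx² + (f_v + f_ty)²] = √[872.9² + (641.4 + 586.9)²] = 1507 N/mm.
Capacity per unit length: r_n/Ω = (1/2.0) × 0.6 × 490 × (0.707 × 12) = 1247 N/mm.
1507 > 1247 → NOT adequate.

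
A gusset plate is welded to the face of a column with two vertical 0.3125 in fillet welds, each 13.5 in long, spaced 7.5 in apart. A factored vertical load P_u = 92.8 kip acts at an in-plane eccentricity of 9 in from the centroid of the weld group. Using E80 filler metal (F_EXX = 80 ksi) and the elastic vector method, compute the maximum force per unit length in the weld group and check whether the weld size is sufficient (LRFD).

f_max ≈ 10.3 kip/in; NOT adequate

Total weld length L_w = 27 in. Treat welds as unit-width lines.
Polar moment about centroid: J = 2[d³/12 + d(b/2)²] = 2[13.5³/12 + 13.5×3.75²] = 789.8 in³.
Direct shear f_v = P/L_w = 92.8 / 27 = 3.437 kip/in (vertical).
Torsion M = P·e = 92.8 × 9 = 835.2 kip·in.
Critical point at (x, y) = (3.75, 6.75) from centroid. f_tx = M·y/J = 7.138 kip/in; f_ty = M·x/J = 3.966 kip/in.
Resultant f_max = √[f_tx² + (f_v + f_ty)²] = √[7.138² + (3.437 + 3.966)²] = 10.28 kip/in.
Capacity per unit length: φr_n = 0.75 × 0.6 × 80 × (0.707 × 0.3125) = 7.954 kip/in.
10.28 > 7.954 → NOT adequate.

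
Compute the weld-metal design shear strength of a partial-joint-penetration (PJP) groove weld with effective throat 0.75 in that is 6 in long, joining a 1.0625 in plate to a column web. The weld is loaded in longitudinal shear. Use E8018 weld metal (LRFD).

E80XX → F_EXX = 80 ksi.
Effective throat (given) t_e = 0.75 in.
A_we = 0.75 × 6 = 4.5 in².
F_nw = 0.6 F_EXX = 48 ksi.
φR_n = 0.75 × 48 × 4.5 = 162 kip.

φR_n ≈ 162 kip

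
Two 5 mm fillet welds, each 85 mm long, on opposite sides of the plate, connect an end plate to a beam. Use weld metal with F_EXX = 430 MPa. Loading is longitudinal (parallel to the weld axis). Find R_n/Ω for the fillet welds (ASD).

R_n/Ω ≈ 77.5 kN

Effective throat t_e = 0.707 × 5 = 3.535 mm.
Total length L = 170 mm; A_we = 3.535 × 170 = 600.9 mm².
F_nw = 0.6 F_EXX = 0.6 × 430 = 258 MPa.
R_n = 258 × 600.9 × 10⁻³ = 155 kN; R_n/Ω = 155/2.0 = 77.52 kN.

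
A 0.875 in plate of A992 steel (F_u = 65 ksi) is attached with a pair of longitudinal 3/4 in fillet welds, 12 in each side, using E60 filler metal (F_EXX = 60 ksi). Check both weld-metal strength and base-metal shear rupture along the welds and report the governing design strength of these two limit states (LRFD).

t_e = 0.707 × 0.75 = 0.5302 in; L = 24 in.
Weld metal: φR_n = 0.75 × 0.6 × 60 × 0.5302 × 24 = 343.6 kip.
Base metal (shear rupture): φR_n = 0.75 × 0.6 × 65 × 0.875 × 24 = 614.2 kip.
Governing: weld metal.

φR_n ≈ 344 kip (weld metal governs)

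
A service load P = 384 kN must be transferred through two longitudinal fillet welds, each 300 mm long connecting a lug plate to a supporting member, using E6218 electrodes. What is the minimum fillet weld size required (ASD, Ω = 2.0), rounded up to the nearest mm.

w = 5 mm

E62XX → F_EXX = 620 MPa.
Total weld length L = 600 mm.
Required throat t_e = P × Ω / (0.6 F_EXX × L) = 384 × 2.0 / (0.6 × 620 × 600 × 10⁻³) = 3.441 mm.
Required leg w = t_e / 0.707 = 4.867 mm → use 5 mm.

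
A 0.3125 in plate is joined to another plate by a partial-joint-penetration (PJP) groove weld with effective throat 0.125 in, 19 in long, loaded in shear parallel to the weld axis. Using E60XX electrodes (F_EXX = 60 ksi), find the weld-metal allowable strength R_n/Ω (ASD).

Effective throat (given) t_e = 0.125 in.
A_we = 0.125 × 19 = 2.375 in².
F_nw = 0.6 F_EXX = 36 ksi.
R_n/Ω = (36 × 2.375) / 2.0 = 42.75 kip.

R_n/Ω ≈ 42.8 kip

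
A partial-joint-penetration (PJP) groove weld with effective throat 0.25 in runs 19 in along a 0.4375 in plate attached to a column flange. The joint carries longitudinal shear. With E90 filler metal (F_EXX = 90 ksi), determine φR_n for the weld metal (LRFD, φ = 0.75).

Effective throat (given) t_e = 0.25 in.
A_we = 0.25 × 19 = 4.75 in².
F_nw = 0.6 F_EXX = 54 ksi.
φR_n = 0.75 × 54 × 4.75 = 192.4 kip.

φR_n ≈ 192 kip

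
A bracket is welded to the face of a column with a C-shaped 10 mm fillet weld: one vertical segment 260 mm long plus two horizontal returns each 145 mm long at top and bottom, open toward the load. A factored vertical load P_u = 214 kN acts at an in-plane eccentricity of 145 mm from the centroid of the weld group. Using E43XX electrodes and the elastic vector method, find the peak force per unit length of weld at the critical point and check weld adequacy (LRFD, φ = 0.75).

f_max ≈ 982 N/mm; adequate

E43XX → F_EXX = 430 MPa.
Total weld length L_w = 550 mm. Treat welds as unit-width lines.
Centroid: x̄ = 2×145×72.5 / 550 = 38.23 mm from the vertical weld.
Polar moment about centroid: J = I_x + I_y = [260³/12 + 2×145×130²] + [260×38.23² + 2(145³/12 + 145×34.27²)] = 7594000 mm³.
Direct shear f_v = P/L_w = 214×10³ / 550 = 389.1 N/mm (vertical).
Torsion M = P·e = 214×10³ × 145 = 31030000 N·mm.
Critical point at (x, y) = (106.8, 130) from centroid. f_tx = M·y/J = 531.2 N/mm; f_ty = M·x/J = 436.3 N/mm.
Resultant f_max = √[f_tx² + (f_v + f_ty)²] = √[531.2² + (389.1 + 436.3)²] = 981.5 N/mm.
Capacity per unit length: φr_n = 0.75 × 0.6 × 430 × (0.707 × 10) = 1368 N/mm.
981.5 ≤ 1368 → adequate.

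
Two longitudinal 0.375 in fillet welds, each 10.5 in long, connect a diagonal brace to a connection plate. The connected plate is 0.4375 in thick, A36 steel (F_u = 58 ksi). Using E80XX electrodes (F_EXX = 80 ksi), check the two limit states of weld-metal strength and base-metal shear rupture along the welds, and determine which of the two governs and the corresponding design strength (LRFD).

φR_n ≈ 200 kips (weld metal governs)

t_e = 0.707 × 0.375 = 0.2651 in; L = 21 in.
Weld metal: φR_n = 0.75 × 0.6 × 80 × 0.2651 × 21 = 200.4 kips.
Base metal (shear rupture): φR_n = 0.75 × 0.6 × 58 × 0.4375 × 21 = 239.8 kips.
Governing: weld metal.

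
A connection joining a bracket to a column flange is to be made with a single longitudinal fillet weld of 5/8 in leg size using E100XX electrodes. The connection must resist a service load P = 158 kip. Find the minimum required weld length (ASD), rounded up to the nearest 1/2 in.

E100XX → F_EXX = 100 ksi.
Throat t_e = 0.707 × 0.625 = 0.4419 in.
r_n/Ω = (0.6 × 100 × 0.4419) / 2.0 = 13.26 kip/in.
L_req = P / (r_n/Ω) = 158 / 13.26 = 11.92 in total.
Round up → use L = 12 in.

L = 12 in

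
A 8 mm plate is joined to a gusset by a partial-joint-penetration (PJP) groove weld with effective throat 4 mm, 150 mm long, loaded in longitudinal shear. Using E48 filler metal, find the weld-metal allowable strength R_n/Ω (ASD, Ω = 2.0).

E48XX → F_EXX = 480 MPa.
Effective throat (given) t_e = 4 mm.
A_we = 4 × 150 = 600 mm².
F_nw = 0.6 F_EXX = 288 MPa.
R_n/Ω = (288 × 600) / 2.0 × 10⁻³ = 86.4 kN.

R_n/Ω ≈ 86.4 kN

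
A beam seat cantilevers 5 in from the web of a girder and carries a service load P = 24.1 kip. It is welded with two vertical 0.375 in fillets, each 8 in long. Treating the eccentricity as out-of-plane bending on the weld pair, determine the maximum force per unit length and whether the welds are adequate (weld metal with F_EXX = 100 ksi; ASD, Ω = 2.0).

L_w = 2 × 8 = 16 in; section modulus (unit throat) S = 2 × L²/6 = 21.33 in².
Direct shear f_v = P/L_w = 24.1/16 = 1.506 kip/in.
Moment M = P × e = 24.1 × 5 = 120.5 kip·in; bending f_b = M/S = 5.648 kip/in.
f_max = √(f_v² + f_b²) = √(1.506² + 5.648²) = 5.846 kip/in.
r_n/Ω = (1/2.0) × 0.6 × 100 × (0.707 × 0.375) = 7.954 kip/in → adequate.

f_max ≈ 5.85 kip/in; adequate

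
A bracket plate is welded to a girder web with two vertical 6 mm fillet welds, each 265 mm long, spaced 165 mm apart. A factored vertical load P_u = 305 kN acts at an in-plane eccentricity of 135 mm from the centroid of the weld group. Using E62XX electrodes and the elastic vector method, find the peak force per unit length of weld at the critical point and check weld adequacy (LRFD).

f_max ≈ 1350 N/mm; NOT adequate

E62XX → F_EXX = 620 MPa.
Total weld length L_w = 530 mm. Treat welds as unit-width lines.
Polar moment about centroid: J = 2[d³/12 + d(b/2)²] = 2[265³/12 + 265×82.5²] = 6709000 mm³.
Direct shear f_v = P/L_w = 305×10³ / 530 = 575.5 N/mm (vertical).
Torsion M = P·e = 305×10³ × 135 = 41175000 N·mm.
Critical point at (x, y) = (82.5, 132.5) from centroid. f_tx = M·y/J = 813.2 N/mm; f_ty = M·x/J = 506.3 N/mm.
Resultant f_max = √[f_tx² + (f_v + f_ty)²] = √[813.2² + (575.5 + 506.3)²] = 1353 N/mm.
Capacity per unit length: φr_n = 0.75 × 0.6 × 620 × (0.707 × 6) = 1184 N/mm.
1353 > 1184 → NOT adequate.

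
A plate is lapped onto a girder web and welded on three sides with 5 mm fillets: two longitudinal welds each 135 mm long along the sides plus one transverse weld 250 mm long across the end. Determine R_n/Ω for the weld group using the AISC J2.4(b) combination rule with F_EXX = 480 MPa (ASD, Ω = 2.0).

t_e = 0.707 × 5 = 3.535 mm.
R_nwl = 0.6 × 480 × 3.535 × 270 × 10⁻³ = 274.9 kN (longitudinal, 2 welds).
R_nwt = 0.6 × 480 × 3.535 × 250 × 10⁻³ = 254.5 kN (transverse, base value).
(i) R_nwl + R_nwt = 529.4 kN; (ii) 0.85 R_nwl + 1.5 R_nwt = 615.4 kN.
R_n = max = 615.4 kN [governs: (ii)]; R_n/Ω = 307.7 kN.

R_n/Ω ≈ 308 kN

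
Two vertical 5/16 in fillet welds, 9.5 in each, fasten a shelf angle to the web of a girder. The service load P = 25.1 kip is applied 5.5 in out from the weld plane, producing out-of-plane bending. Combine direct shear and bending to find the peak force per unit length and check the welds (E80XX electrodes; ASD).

E80XX → F_EXX = 80 ksi.
L_w = 2 × 9.5 = 19 in; section modulus (unit throat) S = 2 × L²/6 = 30.08 in².
Direct shear f_v = P/L_w = 25.1/19 = 1.321 kip/in.
Moment M = P × e = 25.1 × 5.5 = 138.05 kip·in; bending f_b = M/S = 4.589 kip/in.
f_max = √(f_v² + f_b²) = √(1.321² + 4.589²) = 4.775 kip/in.
r_n/Ω = (1/2.0) × 0.6 × 80 × (0.707 × 0.3125) = 5.302 kip/in → adequate.

f_max ≈ 4.78 kip/in; adequate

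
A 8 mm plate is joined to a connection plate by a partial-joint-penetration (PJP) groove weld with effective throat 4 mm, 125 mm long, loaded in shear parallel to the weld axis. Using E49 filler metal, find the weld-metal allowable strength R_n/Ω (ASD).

E49XX → F_EXX = 490 MPa.
Effective throat (given) t_e = 4 mm.
A_we = 4 × 125 = 500 mm².
F_nw = 0.6 F_EXX = 294 MPa.
R_n/Ω = (294 × 500) / 2.0 × 10⁻³ = 73.5 kN.

R_n/Ω ≈ 73.5 kN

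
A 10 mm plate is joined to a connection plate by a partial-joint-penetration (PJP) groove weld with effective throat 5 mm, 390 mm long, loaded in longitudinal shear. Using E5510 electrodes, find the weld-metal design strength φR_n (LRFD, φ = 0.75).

φR_n ≈ 483 kN

E55XX → F_EXX = 550 MPa.
Effective throat (given) t_e = 5 mm.
A_we = 5 × 390 = 1950 mm².
F_nw = 0.6 F_EXX = 330 MPa.
φR_n = 0.75 × 330 × 1950 × 10⁻³ = 482.6 kN.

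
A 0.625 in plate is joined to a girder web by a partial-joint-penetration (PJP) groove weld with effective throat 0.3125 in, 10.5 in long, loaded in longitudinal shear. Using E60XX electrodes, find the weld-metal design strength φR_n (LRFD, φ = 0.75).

φR_n ≈ 88.6 kips

E60XX → F_EXX = 60 ksi.
Effective throat (given) t_e = 0.3125 in.
A_we = 0.3125 × 10.5 = 3.281 in².
F_nw = 0.6 F_EXX = 36 ksi.
φR_n = 0.75 × 36 × 3.281 = 88.59 kips.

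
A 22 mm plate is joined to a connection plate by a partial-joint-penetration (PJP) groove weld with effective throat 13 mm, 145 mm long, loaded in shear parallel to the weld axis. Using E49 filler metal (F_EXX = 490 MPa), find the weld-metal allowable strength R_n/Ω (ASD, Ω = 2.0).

R_n/Ω ≈ 277 kN

Effective throat (given) t_e = 13 mm.
A_we = 13 × 145 = 1885 mm².
F_nw = 0.6 F_EXX = 294 MPa.
R_n/Ω = (294 × 1885) / 2.0 × 10⁻³ = 277.1 kN.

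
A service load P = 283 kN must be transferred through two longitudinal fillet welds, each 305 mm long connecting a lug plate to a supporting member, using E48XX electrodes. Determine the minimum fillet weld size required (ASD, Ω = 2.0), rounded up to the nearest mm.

w = 5 mm

E48XX → F_EXX = 480 MPa.
Total weld length L = 610 mm.
Required throat t_e = P × Ω / (0.6 F_EXX × L) = 283 × 2.0 / (0.6 × 480 × 610 × 10⁻³) = 3.222 mm.
Required leg w = t_e / 0.707 = 4.557 mm → use 5 mm.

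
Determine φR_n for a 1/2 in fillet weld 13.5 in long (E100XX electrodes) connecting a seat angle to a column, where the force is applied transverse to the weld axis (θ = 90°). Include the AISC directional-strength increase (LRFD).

φR_n ≈ 322 kip

E100XX → F_EXX = 100 ksi.
t_e = 0.707 × 0.5 = 0.3535 in; A_we = 0.3535 × 13.5 = 4.772 in².
Directional factor: 1.0 + 0.5 sin^1.5(90°) = 1.5.
F_nw = 0.6 × 100 × 1.5 = 90 ksi.
φR_n = 0.75 × 90 × 4.772 = 322.1 kip.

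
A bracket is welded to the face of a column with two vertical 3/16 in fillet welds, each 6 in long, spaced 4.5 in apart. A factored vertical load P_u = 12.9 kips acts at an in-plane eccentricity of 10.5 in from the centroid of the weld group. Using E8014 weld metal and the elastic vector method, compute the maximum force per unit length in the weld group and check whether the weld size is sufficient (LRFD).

f_max ≈ 5.96 kip/in; NOT adequate

E80XX → F_EXX = 80 ksi.
Total weld length L_w = 12 in. Treat welds as unit-width lines.
Polar moment about centroid: J = 2[d³/12 + d(b/2)²] = 2[6³/12 + 6×2.25²] = 96.75 in³.
Direct shear f_v = P/L_w = 12.9 / 12 = 1.075 kip/in (vertical).
Torsion M = P·e = 12.9 × 10.5 = 135.45 kip·in.
Critical point at (x, y) = (2.25, 3) from centroid. f_tx = M·y/J = 4.2 kip/in; f_ty = M·x/J = 3.15 kip/in.
Resultant f_max = √[f_tx² + (f_v + f_ty)²] = √[4.2² + (1.075 + 3.15)²] = 5.957 kip/in.
Capacity per unit length: φr_n = 0.75 × 0.6 × 80 × (0.707 × 0.1875) = 4.772 kip/in.
5.957 > 4.772 → NOT adequate.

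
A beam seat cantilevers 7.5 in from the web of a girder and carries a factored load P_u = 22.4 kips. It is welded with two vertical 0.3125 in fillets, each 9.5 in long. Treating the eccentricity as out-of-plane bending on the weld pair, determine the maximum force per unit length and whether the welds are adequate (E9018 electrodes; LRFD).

f_max ≈ 5.71 kip/in; adequate

E90XX → F_EXX = 90 ksi.
L_w = 2 × 9.5 = 19 in; section modulus (unit throat) S = 2 × L²/6 = 30.08 in².
Direct shear f_v = P/L_w = 22.4/19 = 1.179 kip/in.
Moment M = P × e = 22.4 × 7.5 = 168 kip·in; bending f_b = M/S = 5.584 kip/in.
f_max = √(f_v² + f_b²) = √(1.179² + 5.584²) = 5.708 kip/in.
φr_n = 0.75 × 0.6 × 90 × (0.707 × 0.3125) = 8.948 kip/in → adequate.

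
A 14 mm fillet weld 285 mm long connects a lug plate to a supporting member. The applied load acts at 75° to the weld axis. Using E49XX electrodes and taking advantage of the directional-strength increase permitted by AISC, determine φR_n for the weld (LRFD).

φR_n ≈ 917 kN

E49XX → F_EXX = 490 MPa.
t_e = 0.707 × 14 = 9.898 mm; A_we = 9.898 × 285 = 2821 mm².
Directional factor: 1.0 + 0.5 sin^1.5(75°) = 1.475.
F_nw = 0.6 × 490 × 1.475 = 433.6 MPa.
φR_n = 0.75 × 433.6 × 2821 × 10⁻³ = 917.3 kN.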